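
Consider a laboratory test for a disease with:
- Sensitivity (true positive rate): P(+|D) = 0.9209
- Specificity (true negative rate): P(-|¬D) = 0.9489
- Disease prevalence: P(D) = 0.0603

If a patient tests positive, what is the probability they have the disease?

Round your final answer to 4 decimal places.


Let D = has disease, + = positive test

Given:
- P(D) = 0.0603 (prevalence)
- P(+|D) = 0.9209 (sensitivity)
- P(-|¬D) = 0.9489 (specificity)
- P(+|¬D) = 0.0511 (false positive rate = 1 - specificity)

Step 1: Find P(+)
P(+) = P(+|D)P(D) + P(+|¬D)P(¬D)
     = 0.9209 × 0.0603 + 0.0511 × 0.9397
     = 0.05553027 + 0.04801867
     = 0.10354894

Step 2: Apply Bayes' theorem for P(D|+)
P(D|+) = P(+|D)P(D) / P(+)
       = 0.05553027 / 0.10354894
       = 0.5363


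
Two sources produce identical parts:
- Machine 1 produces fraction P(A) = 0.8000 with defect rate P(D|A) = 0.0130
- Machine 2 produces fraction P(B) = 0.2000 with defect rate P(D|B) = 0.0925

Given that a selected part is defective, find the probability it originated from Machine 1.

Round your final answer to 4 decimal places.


Let A = from Machine 1, D = defective

Given:
- P(A) = 0.8000, P(B) = 0.2000
- P(D|A) = 0.0130, P(D|B) = 0.0925

Step 1: Find P(D)
P(D) = P(D|A)P(A) + P(D|B)P(B)
     = 0.0130 × 0.8000 + 0.0925 × 0.2000
     = 0.01040000 + 0.01850000
     = 0.02890000

Step 2: Apply Bayes' theorem
P(A|D) = P(D|A)P(A) / P(D)
       = 0.01040000 / 0.02890000
       = 0.3599


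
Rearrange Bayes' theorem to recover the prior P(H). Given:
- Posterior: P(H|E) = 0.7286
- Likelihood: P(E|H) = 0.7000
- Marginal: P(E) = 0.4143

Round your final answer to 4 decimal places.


From Bayes' theorem: P(H|E) = P(E|H) × P(H) / P(E)

Rearranging for P(H):
P(H) = P(H|E) × P(E) / P(E|H)
     = 0.7286 × 0.4143 / 0.7000
     = 0.30185898 / 0.7000
     = 0.4312


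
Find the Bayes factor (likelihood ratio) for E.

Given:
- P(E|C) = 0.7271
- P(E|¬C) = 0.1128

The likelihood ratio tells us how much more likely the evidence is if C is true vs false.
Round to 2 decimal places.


Likelihood Ratio (LR) = P(E|C) / P(E|¬C)

LR = 0.7271 / 0.1128
   = 6.45

The evidence is 6.45 times more likely if C is true than if C is false.
Since LR > 1, the evidence supports C over ¬C.


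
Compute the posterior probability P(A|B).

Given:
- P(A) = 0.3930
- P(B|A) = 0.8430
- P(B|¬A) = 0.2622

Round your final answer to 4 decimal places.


Bayes' theorem: P(A|B) = P(B|A) × P(A) / P(B)

Step 1: Calculate P(B) using law of total probability
P(B) = P(B|A)P(A) + P(B|¬A)P(¬A)
     = 0.8430 × 0.3930 + 0.2622 × 0.6070
     = 0.33129900 + 0.15915540
     = 0.49045440

Step 2: Apply Bayes' theorem
P(A|B) = P(B|A) × P(A) / P(B)
       = 0.33129900 / 0.49045440
       = 0.6755


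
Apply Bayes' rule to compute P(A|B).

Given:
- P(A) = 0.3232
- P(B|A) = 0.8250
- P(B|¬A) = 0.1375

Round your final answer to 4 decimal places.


Bayes' theorem: P(A|B) = P(B|A) × P(A) / P(B)

Step 1: Calculate P(B) using law of total probability
P(B) = P(B|A)P(A) + P(B|¬A)P(¬A)
     = 0.8250 × 0.3232 + 0.1375 × 0.6768
     = 0.26664000 + 0.09306000
     = 0.35970000

Step 2: Apply Bayes' theorem
P(A|B) = P(B|A) × P(A) / P(B)
       = 0.26664000 / 0.35970000
       = 0.7413


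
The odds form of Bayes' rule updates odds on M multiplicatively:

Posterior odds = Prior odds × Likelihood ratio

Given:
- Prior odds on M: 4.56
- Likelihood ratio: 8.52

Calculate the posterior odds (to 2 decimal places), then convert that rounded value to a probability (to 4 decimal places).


Step 1: Calculate posterior odds
Posterior odds = Prior odds × LR
               = 4.56 × 8.52
               = 38.85

Step 2: Convert to probability
P(M|E) = Posterior odds / (1 + Posterior odds)
       = 38.85 / (1 + 38.85)
       = 38.85 / 39.85
       = 0.9749

The evidence increased P(M) from 0.8201 to 0.9749.


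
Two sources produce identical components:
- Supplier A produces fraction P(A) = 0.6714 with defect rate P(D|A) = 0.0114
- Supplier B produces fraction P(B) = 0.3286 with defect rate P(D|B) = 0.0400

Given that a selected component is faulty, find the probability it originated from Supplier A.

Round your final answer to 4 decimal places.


Let A = from Supplier A, D = faulty

Given:
- P(A) = 0.6714, P(B) = 0.3286
- P(D|A) = 0.0114, P(D|B) = 0.0400

Step 1: Find P(D)
P(D) = P(D|A)P(A) + P(D|B)P(B)
     = 0.0114 × 0.6714 + 0.0400 × 0.3286
     = 0.00765396 + 0.01314400
     = 0.02079796

Step 2: Apply Bayes' theorem
P(A|D) = P(D|A)P(A) / P(D)
       = 0.00765396 / 0.02079796
       = 0.3680


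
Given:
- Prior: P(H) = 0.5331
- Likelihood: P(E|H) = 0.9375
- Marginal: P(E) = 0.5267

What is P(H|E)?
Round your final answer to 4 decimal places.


Using Bayes' theorem:

P(H|E) = P(E|H) × P(H) / P(E)
       = 0.9375 × 0.5331 / 0.5267
       = 0.49978125 / 0.5267
       = 0.9489

The evidence strengthens our belief in H.
Prior: 0.5331 → Posterior: 0.9489


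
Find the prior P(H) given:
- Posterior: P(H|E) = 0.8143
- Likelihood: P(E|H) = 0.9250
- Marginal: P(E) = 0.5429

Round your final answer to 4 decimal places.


From Bayes' theorem: P(H|E) = P(E|H) × P(H) / P(E)

Rearranging for P(H):
P(H) = P(H|E) × P(E) / P(E|H)
     = 0.8143 × 0.5429 / 0.9250
     = 0.44208347 / 0.9250
     = 0.4779


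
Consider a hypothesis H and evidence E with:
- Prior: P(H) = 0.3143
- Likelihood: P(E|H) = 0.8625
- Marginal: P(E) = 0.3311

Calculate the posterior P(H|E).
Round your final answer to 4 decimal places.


Using Bayes' theorem:

P(H|E) = P(E|H) × P(H) / P(E)
       = 0.8625 × 0.3143 / 0.3311
       = 0.27108375 / 0.3311
       = 0.8187

The evidence strengthens our belief in H.
Prior: 0.3143 → Posterior: 0.8187


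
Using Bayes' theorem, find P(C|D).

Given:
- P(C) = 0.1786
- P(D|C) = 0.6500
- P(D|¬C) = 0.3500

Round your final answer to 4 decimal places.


Bayes' theorem: P(C|D) = P(D|C) × P(C) / P(D)

Step 1: Calculate P(D) using law of total probability
P(D) = P(D|C)P(C) + P(D|¬C)P(¬C)
     = 0.6500 × 0.1786 + 0.3500 × 0.8214
     = 0.11609000 + 0.28749000
     = 0.40358000

Step 2: Apply Bayes' theorem
P(C|D) = P(D|C) × P(C) / P(D)
       = 0.11609000 / 0.40358000
       = 0.2877


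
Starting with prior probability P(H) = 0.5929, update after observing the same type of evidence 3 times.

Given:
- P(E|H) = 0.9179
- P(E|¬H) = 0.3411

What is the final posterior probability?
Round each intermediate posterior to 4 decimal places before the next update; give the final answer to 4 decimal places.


Sequential Bayesian updating:

Initial prior: P(H) = 0.5929

Update 1:
  P(E) = 0.9179 × 0.5929 + 0.3411 × 0.4071 = 0.54422291 + 0.13886181 = 0.68308472
  P(H|E) = 0.54422291 / 0.68308472 = 0.7967

Update 2:
  P(E) = 0.9179 × 0.7967 + 0.3411 × 0.2033 = 0.73129093 + 0.06934563 = 0.80063656
  P(H|E) = 0.73129093 / 0.80063656 = 0.9134

Update 3:
  P(E) = 0.9179 × 0.9134 + 0.3411 × 0.0866 = 0.83840986 + 0.02953926 = 0.86794912
  P(H|E) = 0.83840986 / 0.86794912 = 0.9660

Final posterior: 0.9660


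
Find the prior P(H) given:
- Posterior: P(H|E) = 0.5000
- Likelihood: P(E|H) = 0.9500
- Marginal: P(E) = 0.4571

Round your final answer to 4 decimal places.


From Bayes' theorem: P(H|E) = P(E|H) × P(H) / P(E)

Rearranging for P(H):
P(H) = P(H|E) × P(E) / P(E|H)
     = 0.5000 × 0.4571 / 0.9500
     = 0.22855000 / 0.9500
     = 0.2406


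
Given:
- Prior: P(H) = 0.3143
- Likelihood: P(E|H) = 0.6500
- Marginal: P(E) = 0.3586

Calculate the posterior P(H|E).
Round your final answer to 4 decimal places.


Using Bayes' theorem:

P(H|E) = P(E|H) × P(H) / P(E)
       = 0.6500 × 0.3143 / 0.3586
       = 0.20429500 / 0.3586
       = 0.5697

The evidence strengthens our belief in H.
Prior: 0.3143 → Posterior: 0.5697


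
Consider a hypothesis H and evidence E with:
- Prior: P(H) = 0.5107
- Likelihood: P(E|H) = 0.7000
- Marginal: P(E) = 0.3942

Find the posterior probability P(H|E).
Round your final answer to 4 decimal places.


Using Bayes' theorem:

P(H|E) = P(E|H) × P(H) / P(E)
       = 0.7000 × 0.5107 / 0.3942
       = 0.35749000 / 0.3942
       = 0.9069

The evidence strengthens our belief in H.
Prior: 0.5107 → Posterior: 0.9069


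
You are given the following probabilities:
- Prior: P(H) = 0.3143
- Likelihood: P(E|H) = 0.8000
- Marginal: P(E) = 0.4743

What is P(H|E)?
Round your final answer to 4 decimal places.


Using Bayes' theorem:

P(H|E) = P(E|H) × P(H) / P(E)
       = 0.8000 × 0.3143 / 0.4743
       = 0.25144000 / 0.4743
       = 0.5301

The evidence strengthens our belief in H.
Prior: 0.3143 → Posterior: 0.5301


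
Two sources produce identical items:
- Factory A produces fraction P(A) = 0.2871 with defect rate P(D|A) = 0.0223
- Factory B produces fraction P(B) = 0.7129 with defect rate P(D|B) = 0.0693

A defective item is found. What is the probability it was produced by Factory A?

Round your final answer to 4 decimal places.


Let A = from Factory A, D = defective

Given:
- P(A) = 0.2871, P(B) = 0.7129
- P(D|A) = 0.0223, P(D|B) = 0.0693

Step 1: Find P(D)
P(D) = P(D|A)P(A) + P(D|B)P(B)
     = 0.0223 × 0.2871 + 0.0693 × 0.7129
     = 0.00640233 + 0.04940397
     = 0.05580630

Step 2: Apply Bayes' theorem
P(A|D) = P(D|A)P(A) / P(D)
       = 0.00640233 / 0.05580630
       = 0.1147


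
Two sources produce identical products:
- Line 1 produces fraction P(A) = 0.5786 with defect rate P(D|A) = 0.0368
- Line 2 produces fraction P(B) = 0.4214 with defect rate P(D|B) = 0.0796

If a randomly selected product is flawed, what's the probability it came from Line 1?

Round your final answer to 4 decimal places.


Let A = from Line 1, D = flawed

Given:
- P(A) = 0.5786, P(B) = 0.4214
- P(D|A) = 0.0368, P(D|B) = 0.0796

Step 1: Find P(D)
P(D) = P(D|A)P(A) + P(D|B)P(B)
     = 0.0368 × 0.5786 + 0.0796 × 0.4214
     = 0.02129248 + 0.03354344
     = 0.05483592

Step 2: Apply Bayes' theorem
P(A|D) = P(D|A)P(A) / P(D)
       = 0.02129248 / 0.05483592
       = 0.3883


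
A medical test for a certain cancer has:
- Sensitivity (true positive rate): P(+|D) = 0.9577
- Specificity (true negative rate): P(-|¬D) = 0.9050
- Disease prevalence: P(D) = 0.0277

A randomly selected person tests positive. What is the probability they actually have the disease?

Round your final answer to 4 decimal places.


Let D = has disease, + = positive test

Given:
- P(D) = 0.0277 (prevalence)
- P(+|D) = 0.9577 (sensitivity)
- P(-|¬D) = 0.9050 (specificity)
- P(+|¬D) = 0.0950 (false positive rate = 1 - specificity)

Step 1: Find P(+)
P(+) = P(+|D)P(D) + P(+|¬D)P(¬D)
     = 0.9577 × 0.0277 + 0.0950 × 0.9723
     = 0.02652829 + 0.09236850
     = 0.11889679

Step 2: Apply Bayes' theorem for P(D|+)
P(D|+) = P(+|D)P(D) / P(+)
       = 0.02652829 / 0.11889679
       = 0.2231


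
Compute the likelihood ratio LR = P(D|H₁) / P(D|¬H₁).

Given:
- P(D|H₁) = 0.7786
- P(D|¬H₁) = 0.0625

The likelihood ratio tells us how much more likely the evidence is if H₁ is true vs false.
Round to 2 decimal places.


Likelihood Ratio (LR) = P(D|H₁) / P(D|¬H₁)

LR = 0.7786 / 0.0625
   = 12.46

The evidence is 12.46 times more likely if H₁ is true than if H₁ is false.
Since LR > 1, the evidence supports H₁ over ¬H₁.


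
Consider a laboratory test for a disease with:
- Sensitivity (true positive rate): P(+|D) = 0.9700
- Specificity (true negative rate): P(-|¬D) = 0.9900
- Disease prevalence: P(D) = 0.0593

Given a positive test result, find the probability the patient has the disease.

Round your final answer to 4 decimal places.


Let D = has disease, + = positive test

Given:
- P(D) = 0.0593 (prevalence)
- P(+|D) = 0.9700 (sensitivity)
- P(-|¬D) = 0.9900 (specificity)
- P(+|¬D) = 0.0100 (false positive rate = 1 - specificity)

Step 1: Find P(+)
P(+) = P(+|D)P(D) + P(+|¬D)P(¬D)
     = 0.9700 × 0.0593 + 0.0100 × 0.9407
     = 0.05752100 + 0.00940700
     = 0.06692800

Step 2: Apply Bayes' theorem for P(D|+)
P(D|+) = P(+|D)P(D) / P(+)
       = 0.05752100 / 0.06692800
       = 0.8594


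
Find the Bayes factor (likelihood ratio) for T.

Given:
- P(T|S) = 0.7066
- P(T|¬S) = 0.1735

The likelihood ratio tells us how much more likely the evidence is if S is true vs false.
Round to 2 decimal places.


Likelihood Ratio (LR) = P(T|S) / P(T|¬S)

LR = 0.7066 / 0.1735
   = 4.07

The evidence is 4.07 times more likely if S is true than if S is false.
Because LR exceeds 1, T is evidence for S.


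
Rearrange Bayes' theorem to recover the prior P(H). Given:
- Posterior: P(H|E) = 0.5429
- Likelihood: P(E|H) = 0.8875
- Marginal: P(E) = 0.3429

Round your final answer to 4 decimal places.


From Bayes' theorem: P(H|E) = P(E|H) × P(H) / P(E)

Rearranging for P(H):
P(H) = P(H|E) × P(E) / P(E|H)
     = 0.5429 × 0.3429 / 0.8875
     = 0.18616041 / 0.8875
     = 0.2098


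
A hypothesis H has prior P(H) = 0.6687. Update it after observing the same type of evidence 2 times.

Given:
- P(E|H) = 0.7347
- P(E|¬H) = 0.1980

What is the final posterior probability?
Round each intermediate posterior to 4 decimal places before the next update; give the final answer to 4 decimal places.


Sequential Bayesian updating:

Initial prior: P(H) = 0.6687

Update 1:
  P(E) = 0.7347 × 0.6687 + 0.1980 × 0.3313 = 0.49129389 + 0.06559740 = 0.55689129
  P(H|E) = 0.49129389 / 0.55689129 = 0.8822

Update 2:
  P(E) = 0.7347 × 0.8822 + 0.1980 × 0.1178 = 0.64815234 + 0.02332440 = 0.67147674
  P(H|E) = 0.64815234 / 0.67147674 = 0.9653

Final posterior: 0.9653


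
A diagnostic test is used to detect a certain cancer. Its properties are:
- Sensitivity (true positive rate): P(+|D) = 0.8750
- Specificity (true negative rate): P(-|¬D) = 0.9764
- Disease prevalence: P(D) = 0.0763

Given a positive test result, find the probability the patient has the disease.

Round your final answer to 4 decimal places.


Let D = has disease, + = positive test

Given:
- P(D) = 0.0763 (prevalence)
- P(+|D) = 0.8750 (sensitivity)
- P(-|¬D) = 0.9764 (specificity)
- P(+|¬D) = 0.0236 (false positive rate = 1 - specificity)

Step 1: Find P(+)
P(+) = P(+|D)P(D) + P(+|¬D)P(¬D)
     = 0.8750 × 0.0763 + 0.0236 × 0.9237
     = 0.06676250 + 0.02179932
     = 0.08856182

Step 2: Apply Bayes' theorem for P(D|+)
P(D|+) = P(+|D)P(D) / P(+)
       = 0.06676250 / 0.08856182
       = 0.7539


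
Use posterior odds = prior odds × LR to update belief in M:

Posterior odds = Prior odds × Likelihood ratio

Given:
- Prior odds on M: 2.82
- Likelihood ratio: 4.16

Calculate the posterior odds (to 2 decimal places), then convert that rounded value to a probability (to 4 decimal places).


Step 1: Calculate posterior odds
Posterior odds = Prior odds × LR
               = 2.82 × 4.16
               = 11.73

Step 2: Convert to probability
P(M|E) = Posterior odds / (1 + Posterior odds)
       = 11.73 / (1 + 11.73)
       = 11.73 / 12.73
       = 0.9214

The evidence increased P(M) from 0.7382 to 0.9214.


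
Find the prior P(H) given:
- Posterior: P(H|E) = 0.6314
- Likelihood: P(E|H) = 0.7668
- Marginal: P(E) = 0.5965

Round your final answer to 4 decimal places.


From Bayes' theorem: P(H|E) = P(E|H) × P(H) / P(E)

Rearranging for P(H):
P(H) = P(H|E) × P(E) / P(E|H)
     = 0.6314 × 0.5965 / 0.7668
     = 0.37663010 / 0.7668
     = 0.4912


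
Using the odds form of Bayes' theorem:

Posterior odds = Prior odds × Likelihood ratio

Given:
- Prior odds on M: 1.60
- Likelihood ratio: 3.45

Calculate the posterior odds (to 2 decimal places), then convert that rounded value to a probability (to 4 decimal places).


Step 1: Calculate posterior odds
Posterior odds = Prior odds × LR
               = 1.60 × 3.45
               = 5.52

Step 2: Convert to probability
P(M|E) = Posterior odds / (1 + Posterior odds)
       = 5.52 / (1 + 5.52)
       = 5.52 / 6.52
       = 0.8466

The evidence increased P(M) from 0.6154 to 0.8466.


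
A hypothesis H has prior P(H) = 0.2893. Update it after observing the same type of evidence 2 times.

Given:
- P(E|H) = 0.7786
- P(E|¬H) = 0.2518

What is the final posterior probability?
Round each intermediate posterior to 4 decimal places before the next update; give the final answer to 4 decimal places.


Sequential Bayesian updating:

Initial prior: P(H) = 0.2893

Update 1:
  P(E) = 0.7786 × 0.2893 + 0.2518 × 0.7107 = 0.22524898 + 0.17895426 = 0.40420324
  P(H|E) = 0.22524898 / 0.40420324 = 0.5573

Update 2:
  P(E) = 0.7786 × 0.5573 + 0.2518 × 0.4427 = 0.43391378 + 0.11147186 = 0.54538564
  P(H|E) = 0.43391378 / 0.54538564 = 0.7956

Final posterior: 0.7956


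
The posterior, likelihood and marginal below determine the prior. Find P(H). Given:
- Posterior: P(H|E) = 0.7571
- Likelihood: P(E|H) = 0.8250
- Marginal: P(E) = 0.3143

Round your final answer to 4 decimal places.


From Bayes' theorem: P(H|E) = P(E|H) × P(H) / P(E)

Rearranging for P(H):
P(H) = P(H|E) × P(E) / P(E|H)
     = 0.7571 × 0.3143 / 0.8250
     = 0.23795653 / 0.8250
     = 0.2884


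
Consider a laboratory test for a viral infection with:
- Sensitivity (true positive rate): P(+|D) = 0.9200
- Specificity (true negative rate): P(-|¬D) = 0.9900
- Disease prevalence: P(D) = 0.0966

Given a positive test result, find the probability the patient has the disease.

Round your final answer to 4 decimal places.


Let D = has disease, + = positive test

Given:
- P(D) = 0.0966 (prevalence)
- P(+|D) = 0.9200 (sensitivity)
- P(-|¬D) = 0.9900 (specificity)
- P(+|¬D) = 0.0100 (false positive rate = 1 - specificity)

Step 1: Find P(+)
P(+) = P(+|D)P(D) + P(+|¬D)P(¬D)
     = 0.9200 × 0.0966 + 0.0100 × 0.9034
     = 0.08887200 + 0.00903400
     = 0.09790600

Step 2: Apply Bayes' theorem for P(D|+)
P(D|+) = P(+|D)P(D) / P(+)
       = 0.08887200 / 0.09790600
       = 0.9077


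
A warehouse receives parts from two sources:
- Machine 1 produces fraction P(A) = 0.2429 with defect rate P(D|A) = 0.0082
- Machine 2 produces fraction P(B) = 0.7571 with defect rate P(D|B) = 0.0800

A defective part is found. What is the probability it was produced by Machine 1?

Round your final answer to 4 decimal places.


Let A = from Machine 1, D = defective

Given:
- P(A) = 0.2429, P(B) = 0.7571
- P(D|A) = 0.0082, P(D|B) = 0.0800

Step 1: Find P(D)
P(D) = P(D|A)P(A) + P(D|B)P(B)
     = 0.0082 × 0.2429 + 0.0800 × 0.7571
     = 0.00199178 + 0.06056800
     = 0.06255978

Step 2: Apply Bayes' theorem
P(A|D) = P(D|A)P(A) / P(D)
       = 0.00199178 / 0.06255978
       = 0.0318


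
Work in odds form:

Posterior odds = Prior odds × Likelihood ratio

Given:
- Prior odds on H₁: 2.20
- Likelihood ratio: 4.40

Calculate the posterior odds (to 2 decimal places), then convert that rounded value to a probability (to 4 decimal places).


Step 1: Calculate posterior odds
Posterior odds = Prior odds × LR
               = 2.20 × 4.40
               = 9.68

Step 2: Convert to probability
P(H₁|E) = Posterior odds / (1 + Posterior odds)
       = 9.68 / (1 + 9.68)
       = 9.68 / 10.68
       = 0.9064

The evidence increased P(H₁) from 0.6875 to 0.9064.


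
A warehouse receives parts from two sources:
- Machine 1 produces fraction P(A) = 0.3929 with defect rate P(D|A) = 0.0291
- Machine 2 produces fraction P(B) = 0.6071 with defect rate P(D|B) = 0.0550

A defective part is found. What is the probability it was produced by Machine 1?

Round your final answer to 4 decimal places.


Let A = from Machine 1, D = defective

Given:
- P(A) = 0.3929, P(B) = 0.6071
- P(D|A) = 0.0291, P(D|B) = 0.0550

Step 1: Find P(D)
P(D) = P(D|A)P(A) + P(D|B)P(B)
     = 0.0291 × 0.3929 + 0.0550 × 0.6071
     = 0.01143339 + 0.03339050
     = 0.04482389

Step 2: Apply Bayes' theorem
P(A|D) = P(D|A)P(A) / P(D)
       = 0.01143339 / 0.04482389
       = 0.2551


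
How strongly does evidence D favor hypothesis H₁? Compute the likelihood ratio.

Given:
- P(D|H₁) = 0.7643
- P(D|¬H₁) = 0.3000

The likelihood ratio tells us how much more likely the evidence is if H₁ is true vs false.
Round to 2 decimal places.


Likelihood Ratio (LR) = P(D|H₁) / P(D|¬H₁)

LR = 0.7643 / 0.3000
   = 2.55

The evidence is 2.55 times more likely if H₁ is true than if H₁ is false.
Because LR exceeds 1, D is evidence for H₁.


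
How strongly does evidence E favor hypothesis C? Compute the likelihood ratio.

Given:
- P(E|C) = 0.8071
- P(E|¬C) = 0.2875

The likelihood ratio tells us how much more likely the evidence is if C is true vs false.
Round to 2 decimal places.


Likelihood Ratio (LR) = P(E|C) / P(E|¬C)

LR = 0.8071 / 0.2875
   = 2.81

The evidence is 2.81 times more likely if C is true than if C is false.
Because LR exceeds 1, E is evidence for C.


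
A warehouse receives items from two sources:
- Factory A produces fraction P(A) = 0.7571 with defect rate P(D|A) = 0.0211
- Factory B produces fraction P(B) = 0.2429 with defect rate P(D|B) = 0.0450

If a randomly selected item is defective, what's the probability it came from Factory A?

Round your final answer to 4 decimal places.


Let A = from Factory A, D = defective

Given:
- P(A) = 0.7571, P(B) = 0.2429
- P(D|A) = 0.0211, P(D|B) = 0.0450

Step 1: Find P(D)
P(D) = P(D|A)P(A) + P(D|B)P(B)
     = 0.0211 × 0.7571 + 0.0450 × 0.2429
     = 0.01597481 + 0.01093050
     = 0.02690531

Step 2: Apply Bayes' theorem
P(A|D) = P(D|A)P(A) / P(D)
       = 0.01597481 / 0.02690531
       = 0.5937


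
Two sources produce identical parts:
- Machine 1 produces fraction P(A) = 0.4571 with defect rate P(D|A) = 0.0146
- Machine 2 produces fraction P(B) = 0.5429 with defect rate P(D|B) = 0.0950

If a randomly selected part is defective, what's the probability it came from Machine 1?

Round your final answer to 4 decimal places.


Let A = from Machine 1, D = defective

Given:
- P(A) = 0.4571, P(B) = 0.5429
- P(D|A) = 0.0146, P(D|B) = 0.0950

Step 1: Find P(D)
P(D) = P(D|A)P(A) + P(D|B)P(B)
     = 0.0146 × 0.4571 + 0.0950 × 0.5429
     = 0.00667366 + 0.05157550
     = 0.05824916

Step 2: Apply Bayes' theorem
P(A|D) = P(D|A)P(A) / P(D)
       = 0.00667366 / 0.05824916
       = 0.1146


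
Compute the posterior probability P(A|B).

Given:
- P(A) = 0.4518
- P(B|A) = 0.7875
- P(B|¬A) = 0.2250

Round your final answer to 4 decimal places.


Bayes' theorem: P(A|B) = P(B|A) × P(A) / P(B)

Step 1: Calculate P(B) using law of total probability
P(B) = P(B|A)P(A) + P(B|¬A)P(¬A)
     = 0.7875 × 0.4518 + 0.2250 × 0.5482
     = 0.35579250 + 0.12334500
     = 0.47913750

Step 2: Apply Bayes' theorem
P(A|B) = P(B|A) × P(A) / P(B)
       = 0.35579250 / 0.47913750
       = 0.7426


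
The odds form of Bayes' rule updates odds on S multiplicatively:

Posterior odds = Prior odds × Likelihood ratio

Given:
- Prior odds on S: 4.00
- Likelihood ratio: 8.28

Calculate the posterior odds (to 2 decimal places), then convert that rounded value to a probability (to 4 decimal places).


Step 1: Calculate posterior odds
Posterior odds = Prior odds × LR
               = 4.00 × 8.28
               = 33.12

Step 2: Convert to probability
P(S|E) = Posterior odds / (1 + Posterior odds)
       = 33.12 / (1 + 33.12)
       = 33.12 / 34.12
       = 0.9707

The evidence increased P(S) from 0.8000 to 0.9707.


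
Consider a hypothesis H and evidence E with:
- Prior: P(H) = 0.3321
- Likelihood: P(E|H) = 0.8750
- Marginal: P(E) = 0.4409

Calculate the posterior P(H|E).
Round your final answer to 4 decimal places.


Using Bayes' theorem:

P(H|E) = P(E|H) × P(H) / P(E)
       = 0.8750 × 0.3321 / 0.4409
       = 0.29058750 / 0.4409
       = 0.6591

The evidence strengthens our belief in H.
Prior: 0.3321 → Posterior: 0.6591


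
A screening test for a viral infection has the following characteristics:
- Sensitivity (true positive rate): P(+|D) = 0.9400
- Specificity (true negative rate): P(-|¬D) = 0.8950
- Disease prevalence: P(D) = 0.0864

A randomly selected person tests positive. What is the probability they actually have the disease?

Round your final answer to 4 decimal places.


Let D = has disease, + = positive test

Given:
- P(D) = 0.0864 (prevalence)
- P(+|D) = 0.9400 (sensitivity)
- P(-|¬D) = 0.8950 (specificity)
- P(+|¬D) = 0.1050 (false positive rate = 1 - specificity)

Step 1: Find P(+)
P(+) = P(+|D)P(D) + P(+|¬D)P(¬D)
     = 0.9400 × 0.0864 + 0.1050 × 0.9136
     = 0.08121600 + 0.09592800
     = 0.17714400

Step 2: Apply Bayes' theorem for P(D|+)
P(D|+) = P(+|D)P(D) / P(+)
       = 0.08121600 / 0.17714400
       = 0.4585


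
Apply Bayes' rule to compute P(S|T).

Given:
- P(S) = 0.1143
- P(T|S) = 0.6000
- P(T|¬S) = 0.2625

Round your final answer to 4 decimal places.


Bayes' theorem: P(S|T) = P(T|S) × P(S) / P(T)

Step 1: Calculate P(T) using law of total probability
P(T) = P(T|S)P(S) + P(T|¬S)P(¬S)
     = 0.6000 × 0.1143 + 0.2625 × 0.8857
     = 0.06858000 + 0.23249625
     = 0.30107625

Step 2: Apply Bayes' theorem
P(S|T) = P(T|S) × P(S) / P(T)
       = 0.06858000 / 0.30107625
       = 0.2278


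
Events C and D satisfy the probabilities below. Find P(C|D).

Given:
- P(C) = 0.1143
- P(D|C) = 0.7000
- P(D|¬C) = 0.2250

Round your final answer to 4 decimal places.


Bayes' theorem: P(C|D) = P(D|C) × P(C) / P(D)

Step 1: Calculate P(D) using law of total probability
P(D) = P(D|C)P(C) + P(D|¬C)P(¬C)
     = 0.7000 × 0.1143 + 0.2250 × 0.8857
     = 0.08001000 + 0.19928250
     = 0.27929250

Step 2: Apply Bayes' theorem
P(C|D) = P(D|C) × P(C) / P(D)
       = 0.08001000 / 0.27929250
       = 0.2865


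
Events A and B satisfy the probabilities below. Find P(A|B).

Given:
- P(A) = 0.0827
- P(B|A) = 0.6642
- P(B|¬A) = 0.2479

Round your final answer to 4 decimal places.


Bayes' theorem: P(A|B) = P(B|A) × P(A) / P(B)

Step 1: Calculate P(B) using law of total probability
P(B) = P(B|A)P(A) + P(B|¬A)P(¬A)
     = 0.6642 × 0.0827 + 0.2479 × 0.9173
     = 0.05492934 + 0.22739867
     = 0.28232801

Step 2: Apply Bayes' theorem
P(A|B) = P(B|A) × P(A) / P(B)
       = 0.05492934 / 0.28232801
       = 0.1946


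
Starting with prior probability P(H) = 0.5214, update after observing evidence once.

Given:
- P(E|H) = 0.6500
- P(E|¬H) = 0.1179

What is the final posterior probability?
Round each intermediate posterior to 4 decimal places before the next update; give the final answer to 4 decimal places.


Sequential Bayesian updating:

Initial prior: P(H) = 0.5214

Update 1:
  P(E) = 0.6500 × 0.5214 + 0.1179 × 0.4786 = 0.33891000 + 0.05642694 = 0.39533694
  P(H|E) = 0.33891000 / 0.39533694 = 0.8573

Final posterior: 0.8573


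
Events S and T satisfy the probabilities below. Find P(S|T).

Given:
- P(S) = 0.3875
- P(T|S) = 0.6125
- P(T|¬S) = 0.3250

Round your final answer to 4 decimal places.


Bayes' theorem: P(S|T) = P(T|S) × P(S) / P(T)

Step 1: Calculate P(T) using law of total probability
P(T) = P(T|S)P(S) + P(T|¬S)P(¬S)
     = 0.6125 × 0.3875 + 0.3250 × 0.6125
     = 0.23734375 + 0.19906250
     = 0.43640625

Step 2: Apply Bayes' theorem
P(S|T) = P(T|S) × P(S) / P(T)
       = 0.23734375 / 0.43640625
       = 0.5439


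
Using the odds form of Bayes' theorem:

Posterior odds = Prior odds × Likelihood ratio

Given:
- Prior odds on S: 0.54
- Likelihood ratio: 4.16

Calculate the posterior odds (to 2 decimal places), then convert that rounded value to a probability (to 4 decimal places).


Step 1: Calculate posterior odds
Posterior odds = Prior odds × LR
               = 0.54 × 4.16
               = 2.25

Step 2: Convert to probability
P(S|E) = Posterior odds / (1 + Posterior odds)
       = 2.25 / (1 + 2.25)
       = 2.25 / 3.25
       = 0.6923

The evidence increased P(S) from 0.3506 to 0.6923.


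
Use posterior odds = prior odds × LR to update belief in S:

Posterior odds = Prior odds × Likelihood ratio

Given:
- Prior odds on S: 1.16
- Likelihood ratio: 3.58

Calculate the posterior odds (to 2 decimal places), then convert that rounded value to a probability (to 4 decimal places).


Step 1: Calculate posterior odds
Posterior odds = Prior odds × LR
               = 1.16 × 3.58
               = 4.15

Step 2: Convert to probability
P(S|E) = Posterior odds / (1 + Posterior odds)
       = 4.15 / (1 + 4.15)
       = 4.15 / 5.15
       = 0.8058

The evidence increased P(S) from 0.5370 to 0.8058.


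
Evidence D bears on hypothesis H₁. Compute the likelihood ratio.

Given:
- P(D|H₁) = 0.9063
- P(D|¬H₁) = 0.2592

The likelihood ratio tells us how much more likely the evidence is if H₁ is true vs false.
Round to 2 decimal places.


Likelihood Ratio (LR) = P(D|H₁) / P(D|¬H₁)

LR = 0.9063 / 0.2592
   = 3.50

The evidence is 3.50 times more likely if H₁ is true than if H₁ is false.
LR > 1, so observing D raises the odds in favor of H₁.


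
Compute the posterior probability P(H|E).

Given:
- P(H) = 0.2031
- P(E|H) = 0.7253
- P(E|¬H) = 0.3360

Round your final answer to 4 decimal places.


Bayes' theorem: P(H|E) = P(E|H) × P(H) / P(E)

Step 1: Calculate P(E) using law of total probability
P(E) = P(E|H)P(H) + P(E|¬H)P(¬H)
     = 0.7253 × 0.2031 + 0.3360 × 0.7969
     = 0.14730843 + 0.26775840
     = 0.41506683

Step 2: Apply Bayes' theorem
P(H|E) = P(E|H) × P(H) / P(E)
       = 0.14730843 / 0.41506683
       = 0.3549


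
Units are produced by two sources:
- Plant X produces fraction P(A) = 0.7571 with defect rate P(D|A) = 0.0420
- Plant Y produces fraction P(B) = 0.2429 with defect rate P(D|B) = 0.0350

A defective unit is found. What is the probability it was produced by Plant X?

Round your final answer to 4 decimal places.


Let A = from Plant X, D = defective

Given:
- P(A) = 0.7571, P(B) = 0.2429
- P(D|A) = 0.0420, P(D|B) = 0.0350

Step 1: Find P(D)
P(D) = P(D|A)P(A) + P(D|B)P(B)
     = 0.0420 × 0.7571 + 0.0350 × 0.2429
     = 0.03179820 + 0.00850150
     = 0.04029970

Step 2: Apply Bayes' theorem
P(A|D) = P(D|A)P(A) / P(D)
       = 0.03179820 / 0.04029970
       = 0.7890


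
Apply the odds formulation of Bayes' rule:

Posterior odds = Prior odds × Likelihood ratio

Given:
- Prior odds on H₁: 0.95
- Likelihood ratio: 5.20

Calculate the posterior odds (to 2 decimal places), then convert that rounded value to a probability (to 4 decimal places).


Step 1: Calculate posterior odds
Posterior odds = Prior odds × LR
               = 0.95 × 5.20
               = 4.94

Step 2: Convert to probability
P(H₁|E) = Posterior odds / (1 + Posterior odds)
       = 4.94 / (1 + 4.94)
       = 4.94 / 5.94
       = 0.8316

The evidence increased P(H₁) from 0.4872 to 0.8316.


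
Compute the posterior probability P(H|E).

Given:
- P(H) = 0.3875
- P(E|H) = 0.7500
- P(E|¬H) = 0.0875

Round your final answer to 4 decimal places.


Bayes' theorem: P(H|E) = P(E|H) × P(H) / P(E)

Step 1: Calculate P(E) using law of total probability
P(E) = P(E|H)P(H) + P(E|¬H)P(¬H)
     = 0.7500 × 0.3875 + 0.0875 × 0.6125
     = 0.29062500 + 0.05359375
     = 0.34421875

Step 2: Apply Bayes' theorem
P(H|E) = P(E|H) × P(H) / P(E)
       = 0.29062500 / 0.34421875
       = 0.8443


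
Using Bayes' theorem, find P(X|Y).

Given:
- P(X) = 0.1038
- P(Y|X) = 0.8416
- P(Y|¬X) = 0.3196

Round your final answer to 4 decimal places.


Bayes' theorem: P(X|Y) = P(Y|X) × P(X) / P(Y)

Step 1: Calculate P(Y) using law of total probability
P(Y) = P(Y|X)P(X) + P(Y|¬X)P(¬X)
     = 0.8416 × 0.1038 + 0.3196 × 0.8962
     = 0.08735808 + 0.28642552
     = 0.37378360

Step 2: Apply Bayes' theorem
P(X|Y) = P(Y|X) × P(X) / P(Y)
       = 0.08735808 / 0.37378360
       = 0.2337


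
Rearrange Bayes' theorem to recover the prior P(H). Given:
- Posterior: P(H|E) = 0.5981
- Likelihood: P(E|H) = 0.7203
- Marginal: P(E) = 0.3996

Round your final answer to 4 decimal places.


From Bayes' theorem: P(H|E) = P(E|H) × P(H) / P(E)

Rearranging for P(H):
P(H) = P(H|E) × P(E) / P(E|H)
     = 0.5981 × 0.3996 / 0.7203
     = 0.23900076 / 0.7203
     = 0.3318


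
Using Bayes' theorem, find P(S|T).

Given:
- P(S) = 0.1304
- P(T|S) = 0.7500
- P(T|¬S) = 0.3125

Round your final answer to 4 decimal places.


Bayes' theorem: P(S|T) = P(T|S) × P(S) / P(T)

Step 1: Calculate P(T) using law of total probability
P(T) = P(T|S)P(S) + P(T|¬S)P(¬S)
     = 0.7500 × 0.1304 + 0.3125 × 0.8696
     = 0.09780000 + 0.27175000
     = 0.36955000

Step 2: Apply Bayes' theorem
P(S|T) = P(T|S) × P(S) / P(T)
       = 0.09780000 / 0.36955000
       = 0.2646


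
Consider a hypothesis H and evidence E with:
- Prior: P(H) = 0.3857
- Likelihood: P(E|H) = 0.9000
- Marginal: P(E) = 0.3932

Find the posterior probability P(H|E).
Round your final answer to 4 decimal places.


Using Bayes' theorem:

P(H|E) = P(E|H) × P(H) / P(E)
       = 0.9000 × 0.3857 / 0.3932
       = 0.34713000 / 0.3932
       = 0.8828

The evidence strengthens our belief in H.
Prior: 0.3857 → Posterior: 0.8828


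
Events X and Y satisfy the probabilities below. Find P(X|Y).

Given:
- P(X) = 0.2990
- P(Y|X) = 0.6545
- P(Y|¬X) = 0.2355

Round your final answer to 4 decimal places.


Bayes' theorem: P(X|Y) = P(Y|X) × P(X) / P(Y)

Step 1: Calculate P(Y) using law of total probability
P(Y) = P(Y|X)P(X) + P(Y|¬X)P(¬X)
     = 0.6545 × 0.2990 + 0.2355 × 0.7010
     = 0.19569550 + 0.16508550
     = 0.36078100

Step 2: Apply Bayes' theorem
P(X|Y) = P(Y|X) × P(X) / P(Y)
       = 0.19569550 / 0.36078100
       = 0.5424


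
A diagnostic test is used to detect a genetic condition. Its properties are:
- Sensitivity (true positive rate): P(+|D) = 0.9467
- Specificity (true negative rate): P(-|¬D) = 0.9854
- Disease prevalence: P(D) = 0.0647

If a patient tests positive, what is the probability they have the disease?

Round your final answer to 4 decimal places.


Let D = has disease, + = positive test

Given:
- P(D) = 0.0647 (prevalence)
- P(+|D) = 0.9467 (sensitivity)
- P(-|¬D) = 0.9854 (specificity)
- P(+|¬D) = 0.0146 (false positive rate = 1 - specificity)

Step 1: Find P(+)
P(+) = P(+|D)P(D) + P(+|¬D)P(¬D)
     = 0.9467 × 0.0647 + 0.0146 × 0.9353
     = 0.06125149 + 0.01365538
     = 0.07490687

Step 2: Apply Bayes' theorem for P(D|+)
P(D|+) = P(+|D)P(D) / P(+)
       = 0.06125149 / 0.07490687
       = 0.8177


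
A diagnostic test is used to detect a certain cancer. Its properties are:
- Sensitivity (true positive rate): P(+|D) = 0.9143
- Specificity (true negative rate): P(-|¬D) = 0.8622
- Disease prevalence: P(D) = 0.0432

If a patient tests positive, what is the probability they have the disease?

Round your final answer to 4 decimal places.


Let D = has disease, + = positive test

Given:
- P(D) = 0.0432 (prevalence)
- P(+|D) = 0.9143 (sensitivity)
- P(-|¬D) = 0.8622 (specificity)
- P(+|¬D) = 0.1378 (false positive rate = 1 - specificity)

Step 1: Find P(+)
P(+) = P(+|D)P(D) + P(+|¬D)P(¬D)
     = 0.9143 × 0.0432 + 0.1378 × 0.9568
     = 0.03949776 + 0.13184704
     = 0.17134480

Step 2: Apply Bayes' theorem for P(D|+)
P(D|+) = P(+|D)P(D) / P(+)
       = 0.03949776 / 0.17134480
       = 0.2305


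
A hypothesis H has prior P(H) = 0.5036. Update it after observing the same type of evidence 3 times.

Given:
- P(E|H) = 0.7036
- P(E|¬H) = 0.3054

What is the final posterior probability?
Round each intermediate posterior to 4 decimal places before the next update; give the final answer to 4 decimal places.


Sequential Bayesian updating:

Initial prior: P(H) = 0.5036

Update 1:
  P(E) = 0.7036 × 0.5036 + 0.3054 × 0.4964 = 0.35433296 + 0.15160056 = 0.50593352
  P(H|E) = 0.35433296 / 0.50593352 = 0.7004

Update 2:
  P(E) = 0.7036 × 0.7004 + 0.3054 × 0.2996 = 0.49280144 + 0.09149784 = 0.58429928
  P(H|E) = 0.49280144 / 0.58429928 = 0.8434

Update 3:
  P(E) = 0.7036 × 0.8434 + 0.3054 × 0.1566 = 0.59341624 + 0.04782564 = 0.64124188
  P(H|E) = 0.59341624 / 0.64124188 = 0.9254

Final posterior: 0.9254


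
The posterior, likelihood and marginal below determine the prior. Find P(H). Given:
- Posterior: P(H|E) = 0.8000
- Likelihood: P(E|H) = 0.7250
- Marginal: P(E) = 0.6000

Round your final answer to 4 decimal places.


From Bayes' theorem: P(H|E) = P(E|H) × P(H) / P(E)

Rearranging for P(H):
P(H) = P(H|E) × P(E) / P(E|H)
     = 0.8000 × 0.6000 / 0.7250
     = 0.48000000 / 0.7250
     = 0.6621


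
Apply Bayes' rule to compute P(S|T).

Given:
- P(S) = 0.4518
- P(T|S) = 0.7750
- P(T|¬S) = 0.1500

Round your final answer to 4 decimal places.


Bayes' theorem: P(S|T) = P(T|S) × P(S) / P(T)

Step 1: Calculate P(T) using law of total probability
P(T) = P(T|S)P(S) + P(T|¬S)P(¬S)
     = 0.7750 × 0.4518 + 0.1500 × 0.5482
     = 0.35014500 + 0.08223000
     = 0.43237500

Step 2: Apply Bayes' theorem
P(S|T) = P(T|S) × P(S) / P(T)
       = 0.35014500 / 0.43237500
       = 0.8098


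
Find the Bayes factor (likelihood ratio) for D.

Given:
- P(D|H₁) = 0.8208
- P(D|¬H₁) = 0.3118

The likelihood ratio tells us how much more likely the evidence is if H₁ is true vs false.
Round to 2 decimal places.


Likelihood Ratio (LR) = P(D|H₁) / P(D|¬H₁)

LR = 0.8208 / 0.3118
   = 2.63

The evidence is 2.63 times more likely if H₁ is true than if H₁ is false.
Because LR exceeds 1, D is evidence for H₁.


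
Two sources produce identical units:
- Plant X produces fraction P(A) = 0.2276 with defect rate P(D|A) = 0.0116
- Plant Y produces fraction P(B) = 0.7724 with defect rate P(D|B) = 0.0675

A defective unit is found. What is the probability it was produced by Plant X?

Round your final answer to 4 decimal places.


Let A = from Plant X, D = defective

Given:
- P(A) = 0.2276, P(B) = 0.7724
- P(D|A) = 0.0116, P(D|B) = 0.0675

Step 1: Find P(D)
P(D) = P(D|A)P(A) + P(D|B)P(B)
     = 0.0116 × 0.2276 + 0.0675 × 0.7724
     = 0.00264016 + 0.05213700
     = 0.05477716

Step 2: Apply Bayes' theorem
P(A|D) = P(D|A)P(A) / P(D)
       = 0.00264016 / 0.05477716
       = 0.0482


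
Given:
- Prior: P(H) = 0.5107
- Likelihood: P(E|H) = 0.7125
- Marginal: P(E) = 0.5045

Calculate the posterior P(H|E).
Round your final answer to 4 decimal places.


Using Bayes' theorem:

P(H|E) = P(E|H) × P(H) / P(E)
       = 0.7125 × 0.5107 / 0.5045
       = 0.36387375 / 0.5045
       = 0.7213

The evidence strengthens our belief in H.
Prior: 0.5107 → Posterior: 0.7213


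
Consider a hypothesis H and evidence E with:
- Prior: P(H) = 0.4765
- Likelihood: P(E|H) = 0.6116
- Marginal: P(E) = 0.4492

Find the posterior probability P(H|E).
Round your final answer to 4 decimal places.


Using Bayes' theorem:

P(H|E) = P(E|H) × P(H) / P(E)
       = 0.6116 × 0.4765 / 0.4492
       = 0.29142740 / 0.4492
       = 0.6488

The evidence strengthens our belief in H.
Prior: 0.4765 → Posterior: 0.6488


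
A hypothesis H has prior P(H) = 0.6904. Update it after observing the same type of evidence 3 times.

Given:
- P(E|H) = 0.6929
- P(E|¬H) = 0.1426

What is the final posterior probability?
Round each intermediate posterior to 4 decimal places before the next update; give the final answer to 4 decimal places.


Sequential Bayesian updating:

Initial prior: P(H) = 0.6904

Update 1:
  P(E) = 0.6929 × 0.6904 + 0.1426 × 0.3096 = 0.47837816 + 0.04414896 = 0.52252712
  P(H|E) = 0.47837816 / 0.52252712 = 0.9155

Update 2:
  P(E) = 0.6929 × 0.9155 + 0.1426 × 0.0845 = 0.63434995 + 0.01204970 = 0.64639965
  P(H|E) = 0.63434995 / 0.64639965 = 0.9814

Update 3:
  P(E) = 0.6929 × 0.9814 + 0.1426 × 0.0186 = 0.68001206 + 0.00265236 = 0.68266442
  P(H|E) = 0.68001206 / 0.68266442 = 0.9961

Final posterior: 0.9961


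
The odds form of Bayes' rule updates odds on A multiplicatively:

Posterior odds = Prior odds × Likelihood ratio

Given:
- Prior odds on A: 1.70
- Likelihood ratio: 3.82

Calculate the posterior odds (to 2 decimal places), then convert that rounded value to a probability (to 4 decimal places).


Step 1: Calculate posterior odds
Posterior odds = Prior odds × LR
               = 1.70 × 3.82
               = 6.49

Step 2: Convert to probability
P(A|E) = Posterior odds / (1 + Posterior odds)
       = 6.49 / (1 + 6.49)
       = 6.49 / 7.49
       = 0.8665

The evidence increased P(A) from 0.6296 to 0.8665.


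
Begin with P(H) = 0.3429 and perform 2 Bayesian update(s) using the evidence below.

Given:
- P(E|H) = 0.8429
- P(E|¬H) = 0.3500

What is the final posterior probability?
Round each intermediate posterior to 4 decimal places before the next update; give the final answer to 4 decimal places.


Sequential Bayesian updating:

Initial prior: P(H) = 0.3429

Update 1:
  P(E) = 0.8429 × 0.3429 + 0.3500 × 0.6571 = 0.28903041 + 0.22998500 = 0.51901541
  P(H|E) = 0.28903041 / 0.51901541 = 0.5569

Update 2:
  P(E) = 0.8429 × 0.5569 + 0.3500 × 0.4431 = 0.46941101 + 0.15508500 = 0.62449601
  P(H|E) = 0.46941101 / 0.62449601 = 0.7517

Final posterior: 0.7517
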